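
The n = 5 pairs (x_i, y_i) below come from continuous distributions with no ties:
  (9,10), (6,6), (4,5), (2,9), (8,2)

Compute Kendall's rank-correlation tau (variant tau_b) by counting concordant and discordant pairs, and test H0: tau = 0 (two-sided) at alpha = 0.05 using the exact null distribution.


Step 1: Enumerate the 10 unordered pairs (i,j) with i<j and classify each by sign(x_j-x_i) * sign(y_j-y_i).
  (1,2):dx=-3,dy=-4->C; (1,3):dx=-5,dy=-5->C; (1,4):dx=-7,dy=-1->C; (1,5):dx=-1,dy=-8->C
  (2,3):dx=-2,dy=-1->C; (2,4):dx=-4,dy=+3->D; (2,5):dx=+2,dy=-4->D; (3,4):dx=-2,dy=+4->D
  (3,5):dx=+4,dy=-3->D; (4,5):dx=+6,dy=-7->D
Step 2: C = 5, D = 5, total pairs = 10.
Step 3: tau = (C - D)/(n(n-1)/2) = (5 - 5)/10 = 0.000000.
Step 4: Exact two-sided p-value (enumerate n! = 120 permutations of y under H0): p = 1.000000.
Step 5: alpha = 0.05. fail to reject H0.

tau_b = 0.0000 (C=5, D=5), p = 1.000000, fail to reject H0.


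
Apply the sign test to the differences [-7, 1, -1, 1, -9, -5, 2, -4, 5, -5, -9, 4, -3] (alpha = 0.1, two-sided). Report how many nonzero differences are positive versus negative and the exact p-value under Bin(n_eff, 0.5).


Step 1: Discard zero differences. Original n = 13; n_eff = number of nonzero differences = 13.
Nonzero differences (with sign): -7, +1, -1, +1, -9, -5, +2, -4, +5, -5, -9, +4, -3
Step 2: Count signs: positive = 5, negative = 8.
Step 3: Under H0: P(positive) = 0.5, so the number of positives S ~ Bin(13, 0.5).
Step 4: Two-sided exact p-value = sum of Bin(13,0.5) probabilities at or below the observed probability = 0.581055.
Step 5: alpha = 0.1. fail to reject H0.

n_eff = 13, pos = 5, neg = 8, p = 0.581055, fail to reject H0.


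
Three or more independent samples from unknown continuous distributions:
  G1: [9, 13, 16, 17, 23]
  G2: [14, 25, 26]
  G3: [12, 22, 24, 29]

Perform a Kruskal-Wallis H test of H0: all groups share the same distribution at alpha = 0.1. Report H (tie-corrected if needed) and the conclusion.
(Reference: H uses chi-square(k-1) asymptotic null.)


Step 1: Combine all N = 12 observations and assign midranks.
sorted (value, group, rank): (9,G1,1), (12,G3,2), (13,G1,3), (14,G2,4), (16,G1,5), (17,G1,6), (22,G3,7), (23,G1,8), (24,G3,9), (25,G2,10), (26,G2,11), (29,G3,12)
Step 2: Sum ranks within each group.
R_1 = 23 (n_1 = 5)
R_2 = 25 (n_2 = 3)
R_3 = 30 (n_3 = 4)
Step 3: H = 12/(N(N+1)) * sum(R_i^2/n_i) - 3(N+1)
     = 12/(12*13) * (23^2/5 + 25^2/3 + 30^2/4) - 3*13
     = 0.076923 * 539.133 - 39
     = 2.471795.
Step 4: No ties, so H is used without correction.
Step 5: Under H0, H ~ chi^2(2); p-value = 0.290574.
Step 6: alpha = 0.1. fail to reject H0.

H = 2.4718, df = 2, p = 0.290574, fail to reject H0.


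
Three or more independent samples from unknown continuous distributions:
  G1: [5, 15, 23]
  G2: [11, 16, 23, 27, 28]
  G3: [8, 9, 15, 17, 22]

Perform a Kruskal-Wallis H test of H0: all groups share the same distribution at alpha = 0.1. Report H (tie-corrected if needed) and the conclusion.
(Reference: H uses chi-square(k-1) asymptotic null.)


Step 1: Combine all N = 13 observations and assign midranks.
sorted (value, group, rank): (5,G1,1), (8,G3,2), (9,G3,3), (11,G2,4), (15,G1,5.5), (15,G3,5.5), (16,G2,7), (17,G3,8), (22,G3,9), (23,G1,10.5), (23,G2,10.5), (27,G2,12), (28,G2,13)
Step 2: Sum ranks within each group.
R_1 = 17 (n_1 = 3)
R_2 = 46.5 (n_2 = 5)
R_3 = 27.5 (n_3 = 5)
Step 3: H = 12/(N(N+1)) * sum(R_i^2/n_i) - 3(N+1)
     = 12/(13*14) * (17^2/3 + 46.5^2/5 + 27.5^2/5) - 3*14
     = 0.065934 * 680.033 - 42
     = 2.837363.
Step 4: Ties present; correction factor C = 1 - 12/(13^3 - 13) = 0.994505. Corrected H = 2.837363 / 0.994505 = 2.853039.
Step 5: Under H0, H ~ chi^2(2); p-value = 0.240143.
Step 6: alpha = 0.1. fail to reject H0.

H = 2.8530, df = 2, p = 0.240143, fail to reject H0.


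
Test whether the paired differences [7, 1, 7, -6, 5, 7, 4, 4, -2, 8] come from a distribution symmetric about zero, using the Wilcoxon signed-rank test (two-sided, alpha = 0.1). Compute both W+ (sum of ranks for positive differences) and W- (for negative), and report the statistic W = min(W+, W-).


Step 1: Drop any zero differences (none here) and take |d_i|.
|d| = [7, 1, 7, 6, 5, 7, 4, 4, 2, 8]
Step 2: Midrank |d_i| (ties get averaged ranks).
ranks: |7|->8, |1|->1, |7|->8, |6|->6, |5|->5, |7|->8, |4|->3.5, |4|->3.5, |2|->2, |8|->10
Step 3: Attach original signs; sum ranks with positive sign and with negative sign.
W+ = 8 + 1 + 8 + 5 + 8 + 3.5 + 3.5 + 10 = 47
W- = 6 + 2 = 8
(Check: W+ + W- = 55 should equal n(n+1)/2 = 55.)
Step 4: Test statistic W = min(W+, W-) = 8.
Step 5: Ties in |d|, so use the tie-corrected normal approximation.
        E[W] = n(n+1)/4 = 10*11/4 = 27.5.
        Tie groups: |d|=4 (t=2), |d|=7 (t=3); sum(t^3 - t) = 30.
        Var[W] = n(n+1)(2n+1)/24 - sum(t^3-t)/48 = 2310/24 - 30/48 = 95.625.
        z = (W - E[W]) / sqrt(Var[W]) = (8 - 27.5) / 9.7788 = -1.9941.
        Two-sided p = 2*Phi(z) = 0.046140.
Step 6: alpha = 0.1. reject H0.

W+ = 47, W- = 8, W = min = 8, p = 0.046140, reject H0.


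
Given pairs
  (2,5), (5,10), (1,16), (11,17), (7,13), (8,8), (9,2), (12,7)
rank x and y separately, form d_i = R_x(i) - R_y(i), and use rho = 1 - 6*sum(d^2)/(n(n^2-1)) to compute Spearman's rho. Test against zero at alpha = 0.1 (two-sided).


Step 1: Rank x and y separately (midranks; no ties here).
rank(x): 2->2, 5->3, 1->1, 11->7, 7->4, 8->5, 9->6, 12->8
rank(y): 5->2, 10->5, 16->7, 17->8, 13->6, 8->4, 2->1, 7->3
Step 2: d_i = R_x(i) - R_y(i); compute d_i^2.
  (2-2)^2=0, (3-5)^2=4, (1-7)^2=36, (7-8)^2=1, (4-6)^2=4, (5-4)^2=1, (6-1)^2=25, (8-3)^2=25
sum(d^2) = 96.
Step 3: rho = 1 - 6*96 / (8*(8^2 - 1)) = 1 - 576/504 = -0.142857.
Step 4: Under H0, t = rho * sqrt((n-2)/(1-rho^2)) = -0.3536 ~ t(6).
Step 5: Two-sided p-value from the t-distribution with 6 df = 0.735765.
Step 6: alpha = 0.1. fail to reject H0.

rho = -0.1429, p = 0.735765, fail to reject H0 at alpha = 0.1.


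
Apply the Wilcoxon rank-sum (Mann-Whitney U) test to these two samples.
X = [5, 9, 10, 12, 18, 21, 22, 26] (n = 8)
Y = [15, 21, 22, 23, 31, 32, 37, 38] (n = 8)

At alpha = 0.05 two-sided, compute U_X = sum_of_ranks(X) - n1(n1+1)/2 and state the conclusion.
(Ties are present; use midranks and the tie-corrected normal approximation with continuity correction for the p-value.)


Step 1: Combine and sort all 16 observations; assign midranks.
sorted (value, group): (5,X), (9,X), (10,X), (12,X), (15,Y), (18,X), (21,X), (21,Y), (22,X), (22,Y), (23,Y), (26,X), (31,Y), (32,Y), (37,Y), (38,Y)
ranks: 5->1, 9->2, 10->3, 12->4, 15->5, 18->6, 21->7.5, 21->7.5, 22->9.5, 22->9.5, 23->11, 26->12, 31->13, 32->14, 37->15, 38->16
Step 2: Rank sum for X: R1 = 1 + 2 + 3 + 4 + 6 + 7.5 + 9.5 + 12 = 45.
Step 3: U_X = R1 - n1(n1+1)/2 = 45 - 8*9/2 = 45 - 36 = 9.
       U_Y = n1*n2 - U_X = 64 - 9 = 55.
Step 4: Ties are present, so use the tie-corrected normal approximation (with continuity correction) for the p-value.
Step 5: p-value = 0.017959; compare to alpha = 0.05. reject H0.

U_X = 9, p = 0.017959, reject H0 at alpha = 0.05.


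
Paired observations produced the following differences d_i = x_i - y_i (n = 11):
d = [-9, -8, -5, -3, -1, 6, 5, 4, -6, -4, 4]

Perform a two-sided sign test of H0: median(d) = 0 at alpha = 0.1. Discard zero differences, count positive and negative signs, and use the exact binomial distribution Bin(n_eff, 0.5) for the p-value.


Step 1: Discard zero differences. Original n = 11; n_eff = number of nonzero differences = 11.
Nonzero differences (with sign): -9, -8, -5, -3, -1, +6, +5, +4, -6, -4, +4
Step 2: Count signs: positive = 4, negative = 7.
Step 3: Under H0: P(positive) = 0.5, so the number of positives S ~ Bin(11, 0.5).
Step 4: Two-sided exact p-value = sum of Bin(11,0.5) probabilities at or below the observed probability = 0.548828.
Step 5: alpha = 0.1. fail to reject H0.

n_eff = 11, pos = 4, neg = 7, p = 0.548828, fail to reject H0.


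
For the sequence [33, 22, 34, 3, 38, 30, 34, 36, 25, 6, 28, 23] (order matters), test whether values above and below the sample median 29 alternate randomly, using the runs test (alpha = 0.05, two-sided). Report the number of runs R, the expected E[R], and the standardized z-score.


Step 1: Compute median = 29; label A = above, B = below.
Labels in order: ABABAAAABBBB  (n_A = 6, n_B = 6)
Step 2: Count runs R = 6.
Step 3: Under H0 (random ordering), E[R] = 2*n_A*n_B/(n_A+n_B) + 1 = 2*6*6/12 + 1 = 7.0000.
        Var[R] = 2*n_A*n_B*(2*n_A*n_B - n_A - n_B) / ((n_A+n_B)^2 * (n_A+n_B-1)) = 4320/1584 = 2.7273.
        SD[R] = 1.6514.
Step 4: Continuity-corrected z = (R + 0.5 - E[R]) / SD[R] = (6 + 0.5 - 7.0000) / 1.6514 = -0.3028.
Step 5: Two-sided p-value via normal approximation = 2*(1 - Phi(|z|)) = 0.762069.
Step 6: alpha = 0.05. fail to reject H0.

R = 6, z = -0.3028, p = 0.762069, fail to reject H0.


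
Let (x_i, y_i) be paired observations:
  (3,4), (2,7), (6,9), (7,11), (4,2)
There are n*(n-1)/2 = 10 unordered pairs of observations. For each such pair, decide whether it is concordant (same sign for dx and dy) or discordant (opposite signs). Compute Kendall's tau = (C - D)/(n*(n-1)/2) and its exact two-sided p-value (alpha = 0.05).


Step 1: Enumerate the 10 unordered pairs (i,j) with i<j and classify each by sign(x_j-x_i) * sign(y_j-y_i).
  (1,2):dx=-1,dy=+3->D; (1,3):dx=+3,dy=+5->C; (1,4):dx=+4,dy=+7->C; (1,5):dx=+1,dy=-2->D
  (2,3):dx=+4,dy=+2->C; (2,4):dx=+5,dy=+4->C; (2,5):dx=+2,dy=-5->D; (3,4):dx=+1,dy=+2->C
  (3,5):dx=-2,dy=-7->C; (4,5):dx=-3,dy=-9->C
Step 2: C = 7, D = 3, total pairs = 10.
Step 3: tau = (C - D)/(n(n-1)/2) = (7 - 3)/10 = 0.400000.
Step 4: Exact two-sided p-value (enumerate n! = 120 permutations of y under H0): p = 0.483333.
Step 5: alpha = 0.05. fail to reject H0.

tau_b = 0.4000 (C=7, D=3), p = 0.483333, fail to reject H0.


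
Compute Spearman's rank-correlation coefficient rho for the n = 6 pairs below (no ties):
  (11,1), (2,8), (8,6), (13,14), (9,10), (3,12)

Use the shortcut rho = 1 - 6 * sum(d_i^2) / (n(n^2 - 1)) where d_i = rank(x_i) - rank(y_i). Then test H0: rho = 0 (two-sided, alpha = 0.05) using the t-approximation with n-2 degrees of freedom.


Step 1: Rank x and y separately (midranks; no ties here).
rank(x): 11->5, 2->1, 8->3, 13->6, 9->4, 3->2
rank(y): 1->1, 8->3, 6->2, 14->6, 10->4, 12->5
Step 2: d_i = R_x(i) - R_y(i); compute d_i^2.
  (5-1)^2=16, (1-3)^2=4, (3-2)^2=1, (6-6)^2=0, (4-4)^2=0, (2-5)^2=9
sum(d^2) = 30.
Step 3: rho = 1 - 6*30 / (6*(6^2 - 1)) = 1 - 180/210 = 0.142857.
Step 4: Under H0, t = rho * sqrt((n-2)/(1-rho^2)) = 0.2887 ~ t(4).
Step 5: Two-sided p-value from the t-distribution with 4 df = 0.787172.
Step 6: alpha = 0.05. fail to reject H0.

rho = 0.1429, p = 0.787172, fail to reject H0 at alpha = 0.05.


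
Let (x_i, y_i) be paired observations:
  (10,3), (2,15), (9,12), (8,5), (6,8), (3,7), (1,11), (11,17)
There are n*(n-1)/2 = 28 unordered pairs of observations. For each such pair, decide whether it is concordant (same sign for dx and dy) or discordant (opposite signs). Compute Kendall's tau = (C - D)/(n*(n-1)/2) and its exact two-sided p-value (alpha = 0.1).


Step 1: Enumerate the 28 unordered pairs (i,j) with i<j and classify each by sign(x_j-x_i) * sign(y_j-y_i).
  (1,2):dx=-8,dy=+12->D; (1,3):dx=-1,dy=+9->D; (1,4):dx=-2,dy=+2->D; (1,5):dx=-4,dy=+5->D
  (1,6):dx=-7,dy=+4->D; (1,7):dx=-9,dy=+8->D; (1,8):dx=+1,dy=+14->C; (2,3):dx=+7,dy=-3->D
  (2,4):dx=+6,dy=-10->D; (2,5):dx=+4,dy=-7->D; (2,6):dx=+1,dy=-8->D; (2,7):dx=-1,dy=-4->C
  (2,8):dx=+9,dy=+2->C; (3,4):dx=-1,dy=-7->C; (3,5):dx=-3,dy=-4->C; (3,6):dx=-6,dy=-5->C
  (3,7):dx=-8,dy=-1->C; (3,8):dx=+2,dy=+5->C; (4,5):dx=-2,dy=+3->D; (4,6):dx=-5,dy=+2->D
  (4,7):dx=-7,dy=+6->D; (4,8):dx=+3,dy=+12->C; (5,6):dx=-3,dy=-1->C; (5,7):dx=-5,dy=+3->D
  (5,8):dx=+5,dy=+9->C; (6,7):dx=-2,dy=+4->D; (6,8):dx=+8,dy=+10->C; (7,8):dx=+10,dy=+6->C
Step 2: C = 13, D = 15, total pairs = 28.
Step 3: tau = (C - D)/(n(n-1)/2) = (13 - 15)/28 = -0.071429.
Step 4: Exact two-sided p-value (enumerate n! = 40320 permutations of y under H0): p = 0.904861.
Step 5: alpha = 0.1. fail to reject H0.

tau_b = -0.0714 (C=13, D=15), p = 0.904861, fail to reject H0.


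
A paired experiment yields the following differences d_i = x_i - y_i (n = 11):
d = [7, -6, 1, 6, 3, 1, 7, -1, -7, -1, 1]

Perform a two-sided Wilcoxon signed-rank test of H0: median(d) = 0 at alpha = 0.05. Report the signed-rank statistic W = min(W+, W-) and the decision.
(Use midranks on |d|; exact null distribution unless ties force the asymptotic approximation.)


Step 1: Drop any zero differences (none here) and take |d_i|.
|d| = [7, 6, 1, 6, 3, 1, 7, 1, 7, 1, 1]
Step 2: Midrank |d_i| (ties get averaged ranks).
ranks: |7|->10, |6|->7.5, |1|->3, |6|->7.5, |3|->6, |1|->3, |7|->10, |1|->3, |7|->10, |1|->3, |1|->3
Step 3: Attach original signs; sum ranks with positive sign and with negative sign.
W+ = 10 + 3 + 7.5 + 6 + 3 + 10 + 3 = 42.5
W- = 7.5 + 3 + 10 + 3 = 23.5
(Check: W+ + W- = 66 should equal n(n+1)/2 = 66.)
Step 4: Test statistic W = min(W+, W-) = 23.5.
Step 5: Ties in |d|, so use the tie-corrected normal approximation.
        E[W] = n(n+1)/4 = 11*12/4 = 33.
        Tie groups: |d|=1 (t=5), |d|=6 (t=2), |d|=7 (t=3); sum(t^3 - t) = 150.
        Var[W] = n(n+1)(2n+1)/24 - sum(t^3-t)/48 = 3036/24 - 150/48 = 123.375.
        z = (W - E[W]) / sqrt(Var[W]) = (23.5 - 33) / 11.1074 = -0.8553.
        Two-sided p = 2*Phi(z) = 0.392394.
Step 6: alpha = 0.05. fail to reject H0.

W+ = 42.5, W- = 23.5, W = min = 23.5, p = 0.392394, fail to reject H0.


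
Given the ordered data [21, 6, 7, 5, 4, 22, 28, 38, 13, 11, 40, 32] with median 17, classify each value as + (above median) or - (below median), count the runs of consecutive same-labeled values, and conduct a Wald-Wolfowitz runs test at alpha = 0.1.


Step 1: Compute median = 17; label A = above, B = below.
Labels in order: ABBBBAAABBAA  (n_A = 6, n_B = 6)
Step 2: Count runs R = 5.
Step 3: Under H0 (random ordering), E[R] = 2*n_A*n_B/(n_A+n_B) + 1 = 2*6*6/12 + 1 = 7.0000.
        Var[R] = 2*n_A*n_B*(2*n_A*n_B - n_A - n_B) / ((n_A+n_B)^2 * (n_A+n_B-1)) = 4320/1584 = 2.7273.
        SD[R] = 1.6514.
Step 4: Continuity-corrected z = (R + 0.5 - E[R]) / SD[R] = (5 + 0.5 - 7.0000) / 1.6514 = -0.9083.
Step 5: Two-sided p-value via normal approximation = 2*(1 - Phi(|z|)) = 0.363722.
Step 6: alpha = 0.1. fail to reject H0.

R = 5, z = -0.9083, p = 0.363722, fail to reject H0.


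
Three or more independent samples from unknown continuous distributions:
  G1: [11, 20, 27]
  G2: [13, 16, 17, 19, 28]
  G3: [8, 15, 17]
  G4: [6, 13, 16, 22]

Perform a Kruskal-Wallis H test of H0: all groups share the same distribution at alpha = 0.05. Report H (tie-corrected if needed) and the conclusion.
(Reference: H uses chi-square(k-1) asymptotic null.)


Step 1: Combine all N = 15 observations and assign midranks.
sorted (value, group, rank): (6,G4,1), (8,G3,2), (11,G1,3), (13,G2,4.5), (13,G4,4.5), (15,G3,6), (16,G2,7.5), (16,G4,7.5), (17,G2,9.5), (17,G3,9.5), (19,G2,11), (20,G1,12), (22,G4,13), (27,G1,14), (28,G2,15)
Step 2: Sum ranks within each group.
R_1 = 29 (n_1 = 3)
R_2 = 47.5 (n_2 = 5)
R_3 = 17.5 (n_3 = 3)
R_4 = 26 (n_4 = 4)
Step 3: H = 12/(N(N+1)) * sum(R_i^2/n_i) - 3(N+1)
     = 12/(15*16) * (29^2/3 + 47.5^2/5 + 17.5^2/3 + 26^2/4) - 3*16
     = 0.050000 * 1002.67 - 48
     = 2.133333.
Step 4: Ties present; correction factor C = 1 - 18/(15^3 - 15) = 0.994643. Corrected H = 2.133333 / 0.994643 = 2.144823.
Step 5: Under H0, H ~ chi^2(3); p-value = 0.542898.
Step 6: alpha = 0.05. fail to reject H0.

H = 2.1448, df = 3, p = 0.542898, fail to reject H0.


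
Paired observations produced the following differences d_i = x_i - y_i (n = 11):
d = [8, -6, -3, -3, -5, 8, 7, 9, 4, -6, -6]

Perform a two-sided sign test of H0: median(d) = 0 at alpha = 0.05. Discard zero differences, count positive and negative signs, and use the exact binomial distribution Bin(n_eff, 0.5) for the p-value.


Step 1: Discard zero differences. Original n = 11; n_eff = number of nonzero differences = 11.
Nonzero differences (with sign): +8, -6, -3, -3, -5, +8, +7, +9, +4, -6, -6
Step 2: Count signs: positive = 5, negative = 6.
Step 3: Under H0: P(positive) = 0.5, so the number of positives S ~ Bin(11, 0.5).
Step 4: Two-sided exact p-value = sum of Bin(11,0.5) probabilities at or below the observed probability = 1.000000.
Step 5: alpha = 0.05. fail to reject H0.

n_eff = 11, pos = 5, neg = 6, p = 1.000000, fail to reject H0.


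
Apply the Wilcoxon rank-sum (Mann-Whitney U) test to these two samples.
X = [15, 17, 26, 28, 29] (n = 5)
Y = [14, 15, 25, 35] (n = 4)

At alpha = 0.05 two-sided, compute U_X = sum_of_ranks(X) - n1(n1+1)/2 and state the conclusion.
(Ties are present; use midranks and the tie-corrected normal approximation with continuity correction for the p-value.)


Step 1: Combine and sort all 9 observations; assign midranks.
sorted (value, group): (14,Y), (15,X), (15,Y), (17,X), (25,Y), (26,X), (28,X), (29,X), (35,Y)
ranks: 14->1, 15->2.5, 15->2.5, 17->4, 25->5, 26->6, 28->7, 29->8, 35->9
Step 2: Rank sum for X: R1 = 2.5 + 4 + 6 + 7 + 8 = 27.5.
Step 3: U_X = R1 - n1(n1+1)/2 = 27.5 - 5*6/2 = 27.5 - 15 = 12.5.
       U_Y = n1*n2 - U_X = 20 - 12.5 = 7.5.
Step 4: Ties are present, so use the tie-corrected normal approximation (with continuity correction) for the p-value.
Step 5: p-value = 0.622753; compare to alpha = 0.05. fail to reject H0.

U_X = 12.5, p = 0.622753, fail to reject H0 at alpha = 0.05.


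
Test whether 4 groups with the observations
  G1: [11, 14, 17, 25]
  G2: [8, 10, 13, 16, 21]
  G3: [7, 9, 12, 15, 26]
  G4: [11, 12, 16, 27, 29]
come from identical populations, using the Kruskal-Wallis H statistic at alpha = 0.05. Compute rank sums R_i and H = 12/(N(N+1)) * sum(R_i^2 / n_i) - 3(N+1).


Step 1: Combine all N = 19 observations and assign midranks.
sorted (value, group, rank): (7,G3,1), (8,G2,2), (9,G3,3), (10,G2,4), (11,G1,5.5), (11,G4,5.5), (12,G3,7.5), (12,G4,7.5), (13,G2,9), (14,G1,10), (15,G3,11), (16,G2,12.5), (16,G4,12.5), (17,G1,14), (21,G2,15), (25,G1,16), (26,G3,17), (27,G4,18), (29,G4,19)
Step 2: Sum ranks within each group.
R_1 = 45.5 (n_1 = 4)
R_2 = 42.5 (n_2 = 5)
R_3 = 39.5 (n_3 = 5)
R_4 = 62.5 (n_4 = 5)
Step 3: H = 12/(N(N+1)) * sum(R_i^2/n_i) - 3(N+1)
     = 12/(19*20) * (45.5^2/4 + 42.5^2/5 + 39.5^2/5 + 62.5^2/5) - 3*20
     = 0.031579 * 1972.11 - 60
     = 2.277237.
Step 4: Ties present; correction factor C = 1 - 18/(19^3 - 19) = 0.997368. Corrected H = 2.277237 / 0.997368 = 2.283245.
Step 5: Under H0, H ~ chi^2(3); p-value = 0.515738.
Step 6: alpha = 0.05. fail to reject H0.

H = 2.2832, df = 3, p = 0.515738, fail to reject H0.


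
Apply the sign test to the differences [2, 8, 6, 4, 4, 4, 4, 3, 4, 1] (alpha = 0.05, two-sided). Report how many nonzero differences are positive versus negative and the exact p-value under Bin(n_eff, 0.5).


Step 1: Discard zero differences. Original n = 10; n_eff = number of nonzero differences = 10.
Nonzero differences (with sign): +2, +8, +6, +4, +4, +4, +4, +3, +4, +1
Step 2: Count signs: positive = 10, negative = 0.
Step 3: Under H0: P(positive) = 0.5, so the number of positives S ~ Bin(10, 0.5).
Step 4: Two-sided exact p-value = sum of Bin(10,0.5) probabilities at or below the observed probability = 0.001953.
Step 5: alpha = 0.05. reject H0.

n_eff = 10, pos = 10, neg = 0, p = 0.001953, reject H0.


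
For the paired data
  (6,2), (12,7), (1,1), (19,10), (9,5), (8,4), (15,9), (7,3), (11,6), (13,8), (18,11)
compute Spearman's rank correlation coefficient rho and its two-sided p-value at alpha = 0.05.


Step 1: Rank x and y separately (midranks; no ties here).
rank(x): 6->2, 12->7, 1->1, 19->11, 9->5, 8->4, 15->9, 7->3, 11->6, 13->8, 18->10
rank(y): 2->2, 7->7, 1->1, 10->10, 5->5, 4->4, 9->9, 3->3, 6->6, 8->8, 11->11
Step 2: d_i = R_x(i) - R_y(i); compute d_i^2.
  (2-2)^2=0, (7-7)^2=0, (1-1)^2=0, (11-10)^2=1, (5-5)^2=0, (4-4)^2=0, (9-9)^2=0, (3-3)^2=0, (6-6)^2=0, (8-8)^2=0, (10-11)^2=1
sum(d^2) = 2.
Step 3: rho = 1 - 6*2 / (11*(11^2 - 1)) = 1 - 12/1320 = 0.990909.
Step 4: Under H0, t = rho * sqrt((n-2)/(1-rho^2)) = 22.0966 ~ t(9).
Step 5: Two-sided p-value from the t-distribution with 9 df = 0.000000.
Step 6: alpha = 0.05. reject H0.

rho = 0.9909, p = 0.000000, reject H0 at alpha = 0.05.


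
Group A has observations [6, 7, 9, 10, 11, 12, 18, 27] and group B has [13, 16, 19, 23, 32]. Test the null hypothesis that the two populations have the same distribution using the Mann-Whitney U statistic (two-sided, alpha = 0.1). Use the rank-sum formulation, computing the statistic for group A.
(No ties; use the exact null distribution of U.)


Step 1: Combine and sort all 13 observations; assign midranks.
sorted (value, group): (6,X), (7,X), (9,X), (10,X), (11,X), (12,X), (13,Y), (16,Y), (18,X), (19,Y), (23,Y), (27,X), (32,Y)
ranks: 6->1, 7->2, 9->3, 10->4, 11->5, 12->6, 13->7, 16->8, 18->9, 19->10, 23->11, 27->12, 32->13
Step 2: Rank sum for X: R1 = 1 + 2 + 3 + 4 + 5 + 6 + 9 + 12 = 42.
Step 3: U_X = R1 - n1(n1+1)/2 = 42 - 8*9/2 = 42 - 36 = 6.
       U_Y = n1*n2 - U_X = 40 - 6 = 34.
Step 4: No ties, so the exact null distribution of U (based on enumerating the C(13,8) = 1287 equally likely rank assignments) gives the two-sided p-value.
Step 5: p-value = 0.045066; compare to alpha = 0.1. reject H0.

U_X = 6, p = 0.045066, reject H0 at alpha = 0.1.


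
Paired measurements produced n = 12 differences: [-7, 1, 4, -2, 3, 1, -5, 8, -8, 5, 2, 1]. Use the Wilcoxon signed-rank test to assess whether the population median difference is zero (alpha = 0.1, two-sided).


Step 1: Drop any zero differences (none here) and take |d_i|.
|d| = [7, 1, 4, 2, 3, 1, 5, 8, 8, 5, 2, 1]
Step 2: Midrank |d_i| (ties get averaged ranks).
ranks: |7|->10, |1|->2, |4|->7, |2|->4.5, |3|->6, |1|->2, |5|->8.5, |8|->11.5, |8|->11.5, |5|->8.5, |2|->4.5, |1|->2
Step 3: Attach original signs; sum ranks with positive sign and with negative sign.
W+ = 2 + 7 + 6 + 2 + 11.5 + 8.5 + 4.5 + 2 = 43.5
W- = 10 + 4.5 + 8.5 + 11.5 = 34.5
(Check: W+ + W- = 78 should equal n(n+1)/2 = 78.)
Step 4: Test statistic W = min(W+, W-) = 34.5.
Step 5: Ties in |d|, so use the tie-corrected normal approximation.
        E[W] = n(n+1)/4 = 12*13/4 = 39.
        Tie groups: |d|=1 (t=3), |d|=2 (t=2), |d|=5 (t=2), |d|=8 (t=2); sum(t^3 - t) = 42.
        Var[W] = n(n+1)(2n+1)/24 - sum(t^3-t)/48 = 3900/24 - 42/48 = 161.625.
        z = (W - E[W]) / sqrt(Var[W]) = (34.5 - 39) / 12.7132 = -0.3540.
        Two-sided p = 2*Phi(z) = 0.723366.
Step 6: alpha = 0.1. fail to reject H0.

W+ = 43.5, W- = 34.5, W = min = 34.5, p = 0.723366, fail to reject H0.


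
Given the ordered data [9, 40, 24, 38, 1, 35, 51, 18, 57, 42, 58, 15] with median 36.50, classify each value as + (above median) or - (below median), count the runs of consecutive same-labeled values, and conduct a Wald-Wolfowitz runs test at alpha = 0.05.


Step 1: Compute median = 36.50; label A = above, B = below.
Labels in order: BABABBABAAAB  (n_A = 6, n_B = 6)
Step 2: Count runs R = 9.
Step 3: Under H0 (random ordering), E[R] = 2*n_A*n_B/(n_A+n_B) + 1 = 2*6*6/12 + 1 = 7.0000.
        Var[R] = 2*n_A*n_B*(2*n_A*n_B - n_A - n_B) / ((n_A+n_B)^2 * (n_A+n_B-1)) = 4320/1584 = 2.7273.
        SD[R] = 1.6514.
Step 4: Continuity-corrected z = (R - 0.5 - E[R]) / SD[R] = (9 - 0.5 - 7.0000) / 1.6514 = 0.9083.
Step 5: Two-sided p-value via normal approximation = 2*(1 - Phi(|z|)) = 0.363722.
Step 6: alpha = 0.05. fail to reject H0.

R = 9, z = 0.9083, p = 0.363722, fail to reject H0.


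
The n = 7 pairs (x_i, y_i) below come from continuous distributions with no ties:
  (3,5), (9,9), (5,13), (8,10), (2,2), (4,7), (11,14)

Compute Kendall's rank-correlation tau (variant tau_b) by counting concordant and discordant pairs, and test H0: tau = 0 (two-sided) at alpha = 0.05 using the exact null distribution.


Step 1: Enumerate the 21 unordered pairs (i,j) with i<j and classify each by sign(x_j-x_i) * sign(y_j-y_i).
  (1,2):dx=+6,dy=+4->C; (1,3):dx=+2,dy=+8->C; (1,4):dx=+5,dy=+5->C; (1,5):dx=-1,dy=-3->C
  (1,6):dx=+1,dy=+2->C; (1,7):dx=+8,dy=+9->C; (2,3):dx=-4,dy=+4->D; (2,4):dx=-1,dy=+1->D
  (2,5):dx=-7,dy=-7->C; (2,6):dx=-5,dy=-2->C; (2,7):dx=+2,dy=+5->C; (3,4):dx=+3,dy=-3->D
  (3,5):dx=-3,dy=-11->C; (3,6):dx=-1,dy=-6->C; (3,7):dx=+6,dy=+1->C; (4,5):dx=-6,dy=-8->C
  (4,6):dx=-4,dy=-3->C; (4,7):dx=+3,dy=+4->C; (5,6):dx=+2,dy=+5->C; (5,7):dx=+9,dy=+12->C
  (6,7):dx=+7,dy=+7->C
Step 2: C = 18, D = 3, total pairs = 21.
Step 3: tau = (C - D)/(n(n-1)/2) = (18 - 3)/21 = 0.714286.
Step 4: Exact two-sided p-value (enumerate n! = 5040 permutations of y under H0): p = 0.030159.
Step 5: alpha = 0.05. reject H0.

tau_b = 0.7143 (C=18, D=3), p = 0.030159, reject H0.


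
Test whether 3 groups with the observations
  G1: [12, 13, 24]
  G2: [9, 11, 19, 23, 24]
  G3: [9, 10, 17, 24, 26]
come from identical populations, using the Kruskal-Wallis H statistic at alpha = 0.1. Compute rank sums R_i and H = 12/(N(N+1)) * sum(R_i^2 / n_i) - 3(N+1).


Step 1: Combine all N = 13 observations and assign midranks.
sorted (value, group, rank): (9,G2,1.5), (9,G3,1.5), (10,G3,3), (11,G2,4), (12,G1,5), (13,G1,6), (17,G3,7), (19,G2,8), (23,G2,9), (24,G1,11), (24,G2,11), (24,G3,11), (26,G3,13)
Step 2: Sum ranks within each group.
R_1 = 22 (n_1 = 3)
R_2 = 33.5 (n_2 = 5)
R_3 = 35.5 (n_3 = 5)
Step 3: H = 12/(N(N+1)) * sum(R_i^2/n_i) - 3(N+1)
     = 12/(13*14) * (22^2/3 + 33.5^2/5 + 35.5^2/5) - 3*14
     = 0.065934 * 637.833 - 42
     = 0.054945.
Step 4: Ties present; correction factor C = 1 - 30/(13^3 - 13) = 0.986264. Corrected H = 0.054945 / 0.986264 = 0.055710.
Step 5: Under H0, H ~ chi^2(2); p-value = 0.972529.
Step 6: alpha = 0.1. fail to reject H0.

H = 0.0557, df = 2, p = 0.972529, fail to reject H0.


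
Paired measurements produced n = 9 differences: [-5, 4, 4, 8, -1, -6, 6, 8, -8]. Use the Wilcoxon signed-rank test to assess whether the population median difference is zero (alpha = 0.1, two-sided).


Step 1: Drop any zero differences (none here) and take |d_i|.
|d| = [5, 4, 4, 8, 1, 6, 6, 8, 8]
Step 2: Midrank |d_i| (ties get averaged ranks).
ranks: |5|->4, |4|->2.5, |4|->2.5, |8|->8, |1|->1, |6|->5.5, |6|->5.5, |8|->8, |8|->8
Step 3: Attach original signs; sum ranks with positive sign and with negative sign.
W+ = 2.5 + 2.5 + 8 + 5.5 + 8 = 26.5
W- = 4 + 1 + 5.5 + 8 = 18.5
(Check: W+ + W- = 45 should equal n(n+1)/2 = 45.)
Step 4: Test statistic W = min(W+, W-) = 18.5.
Step 5: Ties in |d|, so use the tie-corrected normal approximation.
        E[W] = n(n+1)/4 = 9*10/4 = 22.5.
        Tie groups: |d|=4 (t=2), |d|=6 (t=2), |d|=8 (t=3); sum(t^3 - t) = 36.
        Var[W] = n(n+1)(2n+1)/24 - sum(t^3-t)/48 = 1710/24 - 36/48 = 70.5.
        z = (W - E[W]) / sqrt(Var[W]) = (18.5 - 22.5) / 8.3964 = -0.4764.
        Two-sided p = 2*Phi(z) = 0.633794.
Step 6: alpha = 0.1. fail to reject H0.

W+ = 26.5, W- = 18.5, W = min = 18.5, p = 0.633794, fail to reject H0.


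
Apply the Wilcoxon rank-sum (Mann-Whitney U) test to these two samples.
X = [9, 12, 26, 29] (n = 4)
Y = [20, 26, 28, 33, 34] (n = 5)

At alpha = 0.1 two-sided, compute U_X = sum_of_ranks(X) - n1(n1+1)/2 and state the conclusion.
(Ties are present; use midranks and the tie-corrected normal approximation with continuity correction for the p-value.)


Step 1: Combine and sort all 9 observations; assign midranks.
sorted (value, group): (9,X), (12,X), (20,Y), (26,X), (26,Y), (28,Y), (29,X), (33,Y), (34,Y)
ranks: 9->1, 12->2, 20->3, 26->4.5, 26->4.5, 28->6, 29->7, 33->8, 34->9
Step 2: Rank sum for X: R1 = 1 + 2 + 4.5 + 7 = 14.5.
Step 3: U_X = R1 - n1(n1+1)/2 = 14.5 - 4*5/2 = 14.5 - 10 = 4.5.
       U_Y = n1*n2 - U_X = 20 - 4.5 = 15.5.
Step 4: Ties are present, so use the tie-corrected normal approximation (with continuity correction) for the p-value.
Step 5: p-value = 0.218742; compare to alpha = 0.1. fail to reject H0.

U_X = 4.5, p = 0.218742, fail to reject H0 at alpha = 0.1.


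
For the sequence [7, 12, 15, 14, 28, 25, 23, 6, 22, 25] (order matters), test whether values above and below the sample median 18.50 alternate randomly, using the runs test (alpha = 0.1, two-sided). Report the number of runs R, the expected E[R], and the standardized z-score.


Step 1: Compute median = 18.50; label A = above, B = below.
Labels in order: BBBBAAABAA  (n_A = 5, n_B = 5)
Step 2: Count runs R = 4.
Step 3: Under H0 (random ordering), E[R] = 2*n_A*n_B/(n_A+n_B) + 1 = 2*5*5/10 + 1 = 6.0000.
        Var[R] = 2*n_A*n_B*(2*n_A*n_B - n_A - n_B) / ((n_A+n_B)^2 * (n_A+n_B-1)) = 2000/900 = 2.2222.
        SD[R] = 1.4907.
Step 4: Continuity-corrected z = (R + 0.5 - E[R]) / SD[R] = (4 + 0.5 - 6.0000) / 1.4907 = -1.0062.
Step 5: Two-sided p-value via normal approximation = 2*(1 - Phi(|z|)) = 0.314305.
Step 6: alpha = 0.1. fail to reject H0.

R = 4, z = -1.0062, p = 0.314305, fail to reject H0.


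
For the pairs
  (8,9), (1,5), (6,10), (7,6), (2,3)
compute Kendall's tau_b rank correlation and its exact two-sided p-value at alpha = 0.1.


Step 1: Enumerate the 10 unordered pairs (i,j) with i<j and classify each by sign(x_j-x_i) * sign(y_j-y_i).
  (1,2):dx=-7,dy=-4->C; (1,3):dx=-2,dy=+1->D; (1,4):dx=-1,dy=-3->C; (1,5):dx=-6,dy=-6->C
  (2,3):dx=+5,dy=+5->C; (2,4):dx=+6,dy=+1->C; (2,5):dx=+1,dy=-2->D; (3,4):dx=+1,dy=-4->D
  (3,5):dx=-4,dy=-7->C; (4,5):dx=-5,dy=-3->C
Step 2: C = 7, D = 3, total pairs = 10.
Step 3: tau = (C - D)/(n(n-1)/2) = (7 - 3)/10 = 0.400000.
Step 4: Exact two-sided p-value (enumerate n! = 120 permutations of y under H0): p = 0.483333.
Step 5: alpha = 0.1. fail to reject H0.

tau_b = 0.4000 (C=7, D=3), p = 0.483333, fail to reject H0.


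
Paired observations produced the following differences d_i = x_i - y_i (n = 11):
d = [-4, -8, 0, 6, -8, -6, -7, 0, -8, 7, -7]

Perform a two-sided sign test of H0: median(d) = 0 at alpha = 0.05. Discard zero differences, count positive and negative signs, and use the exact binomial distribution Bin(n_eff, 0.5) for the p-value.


Step 1: Discard zero differences. Original n = 11; n_eff = number of nonzero differences = 9.
Nonzero differences (with sign): -4, -8, +6, -8, -6, -7, -8, +7, -7
Step 2: Count signs: positive = 2, negative = 7.
Step 3: Under H0: P(positive) = 0.5, so the number of positives S ~ Bin(9, 0.5).
Step 4: Two-sided exact p-value = sum of Bin(9,0.5) probabilities at or below the observed probability = 0.179688.
Step 5: alpha = 0.05. fail to reject H0.

n_eff = 9, pos = 2, neg = 7, p = 0.179688, fail to reject H0.


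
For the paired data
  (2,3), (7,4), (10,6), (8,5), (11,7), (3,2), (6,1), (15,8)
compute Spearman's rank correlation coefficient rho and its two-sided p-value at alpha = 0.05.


Step 1: Rank x and y separately (midranks; no ties here).
rank(x): 2->1, 7->4, 10->6, 8->5, 11->7, 3->2, 6->3, 15->8
rank(y): 3->3, 4->4, 6->6, 5->5, 7->7, 2->2, 1->1, 8->8
Step 2: d_i = R_x(i) - R_y(i); compute d_i^2.
  (1-3)^2=4, (4-4)^2=0, (6-6)^2=0, (5-5)^2=0, (7-7)^2=0, (2-2)^2=0, (3-1)^2=4, (8-8)^2=0
sum(d^2) = 8.
Step 3: rho = 1 - 6*8 / (8*(8^2 - 1)) = 1 - 48/504 = 0.904762.
Step 4: Under H0, t = rho * sqrt((n-2)/(1-rho^2)) = 5.2034 ~ t(6).
Step 5: Two-sided p-value from the t-distribution with 6 df = 0.002008.
Step 6: alpha = 0.05. reject H0.

rho = 0.9048, p = 0.002008, reject H0 at alpha = 0.05.


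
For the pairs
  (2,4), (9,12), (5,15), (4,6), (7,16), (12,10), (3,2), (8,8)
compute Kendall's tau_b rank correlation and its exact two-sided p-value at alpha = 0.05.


Step 1: Enumerate the 28 unordered pairs (i,j) with i<j and classify each by sign(x_j-x_i) * sign(y_j-y_i).
  (1,2):dx=+7,dy=+8->C; (1,3):dx=+3,dy=+11->C; (1,4):dx=+2,dy=+2->C; (1,5):dx=+5,dy=+12->C
  (1,6):dx=+10,dy=+6->C; (1,7):dx=+1,dy=-2->D; (1,8):dx=+6,dy=+4->C; (2,3):dx=-4,dy=+3->D
  (2,4):dx=-5,dy=-6->C; (2,5):dx=-2,dy=+4->D; (2,6):dx=+3,dy=-2->D; (2,7):dx=-6,dy=-10->C
  (2,8):dx=-1,dy=-4->C; (3,4):dx=-1,dy=-9->C; (3,5):dx=+2,dy=+1->C; (3,6):dx=+7,dy=-5->D
  (3,7):dx=-2,dy=-13->C; (3,8):dx=+3,dy=-7->D; (4,5):dx=+3,dy=+10->C; (4,6):dx=+8,dy=+4->C
  (4,7):dx=-1,dy=-4->C; (4,8):dx=+4,dy=+2->C; (5,6):dx=+5,dy=-6->D; (5,7):dx=-4,dy=-14->C
  (5,8):dx=+1,dy=-8->D; (6,7):dx=-9,dy=-8->C; (6,8):dx=-4,dy=-2->C; (7,8):dx=+5,dy=+6->C
Step 2: C = 20, D = 8, total pairs = 28.
Step 3: tau = (C - D)/(n(n-1)/2) = (20 - 8)/28 = 0.428571.
Step 4: Exact two-sided p-value (enumerate n! = 40320 permutations of y under H0): p = 0.178869.
Step 5: alpha = 0.05. fail to reject H0.

tau_b = 0.4286 (C=20, D=8), p = 0.178869, fail to reject H0.


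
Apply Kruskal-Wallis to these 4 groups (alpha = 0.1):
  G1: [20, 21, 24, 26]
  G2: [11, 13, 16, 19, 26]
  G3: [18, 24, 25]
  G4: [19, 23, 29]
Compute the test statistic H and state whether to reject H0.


Step 1: Combine all N = 15 observations and assign midranks.
sorted (value, group, rank): (11,G2,1), (13,G2,2), (16,G2,3), (18,G3,4), (19,G2,5.5), (19,G4,5.5), (20,G1,7), (21,G1,8), (23,G4,9), (24,G1,10.5), (24,G3,10.5), (25,G3,12), (26,G1,13.5), (26,G2,13.5), (29,G4,15)
Step 2: Sum ranks within each group.
R_1 = 39 (n_1 = 4)
R_2 = 25 (n_2 = 5)
R_3 = 26.5 (n_3 = 3)
R_4 = 29.5 (n_4 = 3)
Step 3: H = 12/(N(N+1)) * sum(R_i^2/n_i) - 3(N+1)
     = 12/(15*16) * (39^2/4 + 25^2/5 + 26.5^2/3 + 29.5^2/3) - 3*16
     = 0.050000 * 1029.42 - 48
     = 3.470833.
Step 4: Ties present; correction factor C = 1 - 18/(15^3 - 15) = 0.994643. Corrected H = 3.470833 / 0.994643 = 3.489527.
Step 5: Under H0, H ~ chi^2(3); p-value = 0.322123.
Step 6: alpha = 0.1. fail to reject H0.

H = 3.4895, df = 3, p = 0.322123, fail to reject H0.


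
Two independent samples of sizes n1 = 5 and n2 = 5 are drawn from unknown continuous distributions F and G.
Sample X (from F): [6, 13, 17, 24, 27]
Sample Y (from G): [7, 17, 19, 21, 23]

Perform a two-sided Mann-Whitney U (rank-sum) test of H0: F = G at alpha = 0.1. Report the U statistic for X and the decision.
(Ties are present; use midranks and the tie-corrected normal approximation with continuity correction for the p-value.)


Step 1: Combine and sort all 10 observations; assign midranks.
sorted (value, group): (6,X), (7,Y), (13,X), (17,X), (17,Y), (19,Y), (21,Y), (23,Y), (24,X), (27,X)
ranks: 6->1, 7->2, 13->3, 17->4.5, 17->4.5, 19->6, 21->7, 23->8, 24->9, 27->10
Step 2: Rank sum for X: R1 = 1 + 3 + 4.5 + 9 + 10 = 27.5.
Step 3: U_X = R1 - n1(n1+1)/2 = 27.5 - 5*6/2 = 27.5 - 15 = 12.5.
       U_Y = n1*n2 - U_X = 25 - 12.5 = 12.5.
Step 4: Ties are present, so use the tie-corrected normal approximation (with continuity correction) for the p-value.
Step 5: p-value = 1.000000; compare to alpha = 0.1. fail to reject H0.

U_X = 12.5, p = 1.000000, fail to reject H0 at alpha = 0.1.


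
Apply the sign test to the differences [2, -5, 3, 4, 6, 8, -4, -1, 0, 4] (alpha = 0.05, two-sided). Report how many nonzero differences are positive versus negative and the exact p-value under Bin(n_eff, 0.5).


Step 1: Discard zero differences. Original n = 10; n_eff = number of nonzero differences = 9.
Nonzero differences (with sign): +2, -5, +3, +4, +6, +8, -4, -1, +4
Step 2: Count signs: positive = 6, negative = 3.
Step 3: Under H0: P(positive) = 0.5, so the number of positives S ~ Bin(9, 0.5).
Step 4: Two-sided exact p-value = sum of Bin(9,0.5) probabilities at or below the observed probability = 0.507812.
Step 5: alpha = 0.05. fail to reject H0.

n_eff = 9, pos = 6, neg = 3, p = 0.507812, fail to reject H0.


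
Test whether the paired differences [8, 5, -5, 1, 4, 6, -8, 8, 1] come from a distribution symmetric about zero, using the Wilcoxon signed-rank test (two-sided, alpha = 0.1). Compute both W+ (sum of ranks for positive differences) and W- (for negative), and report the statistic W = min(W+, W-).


Step 1: Drop any zero differences (none here) and take |d_i|.
|d| = [8, 5, 5, 1, 4, 6, 8, 8, 1]
Step 2: Midrank |d_i| (ties get averaged ranks).
ranks: |8|->8, |5|->4.5, |5|->4.5, |1|->1.5, |4|->3, |6|->6, |8|->8, |8|->8, |1|->1.5
Step 3: Attach original signs; sum ranks with positive sign and with negative sign.
W+ = 8 + 4.5 + 1.5 + 3 + 6 + 8 + 1.5 = 32.5
W- = 4.5 + 8 = 12.5
(Check: W+ + W- = 45 should equal n(n+1)/2 = 45.)
Step 4: Test statistic W = min(W+, W-) = 12.5.
Step 5: Ties in |d|, so use the tie-corrected normal approximation.
        E[W] = n(n+1)/4 = 9*10/4 = 22.5.
        Tie groups: |d|=1 (t=2), |d|=5 (t=2), |d|=8 (t=3); sum(t^3 - t) = 36.
        Var[W] = n(n+1)(2n+1)/24 - sum(t^3-t)/48 = 1710/24 - 36/48 = 70.5.
        z = (W - E[W]) / sqrt(Var[W]) = (12.5 - 22.5) / 8.3964 = -1.1910.
        Two-sided p = 2*Phi(z) = 0.233660.
Step 6: alpha = 0.1. fail to reject H0.

W+ = 32.5, W- = 12.5, W = min = 12.5, p = 0.233660, fail to reject H0.


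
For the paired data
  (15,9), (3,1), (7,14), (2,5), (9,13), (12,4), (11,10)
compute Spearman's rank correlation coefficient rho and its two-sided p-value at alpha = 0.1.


Step 1: Rank x and y separately (midranks; no ties here).
rank(x): 15->7, 3->2, 7->3, 2->1, 9->4, 12->6, 11->5
rank(y): 9->4, 1->1, 14->7, 5->3, 13->6, 4->2, 10->5
Step 2: d_i = R_x(i) - R_y(i); compute d_i^2.
  (7-4)^2=9, (2-1)^2=1, (3-7)^2=16, (1-3)^2=4, (4-6)^2=4, (6-2)^2=16, (5-5)^2=0
sum(d^2) = 50.
Step 3: rho = 1 - 6*50 / (7*(7^2 - 1)) = 1 - 300/336 = 0.107143.
Step 4: Under H0, t = rho * sqrt((n-2)/(1-rho^2)) = 0.2410 ~ t(5).
Step 5: Two-sided p-value from the t-distribution with 5 df = 0.819151.
Step 6: alpha = 0.1. fail to reject H0.

rho = 0.1071, p = 0.819151, fail to reject H0 at alpha = 0.1.


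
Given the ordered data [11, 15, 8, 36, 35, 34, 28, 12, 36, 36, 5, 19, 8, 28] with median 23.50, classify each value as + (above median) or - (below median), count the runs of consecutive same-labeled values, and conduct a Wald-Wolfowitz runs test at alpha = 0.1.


Step 1: Compute median = 23.50; label A = above, B = below.
Labels in order: BBBAAAABAABBBA  (n_A = 7, n_B = 7)
Step 2: Count runs R = 6.
Step 3: Under H0 (random ordering), E[R] = 2*n_A*n_B/(n_A+n_B) + 1 = 2*7*7/14 + 1 = 8.0000.
        Var[R] = 2*n_A*n_B*(2*n_A*n_B - n_A - n_B) / ((n_A+n_B)^2 * (n_A+n_B-1)) = 8232/2548 = 3.2308.
        SD[R] = 1.7974.
Step 4: Continuity-corrected z = (R + 0.5 - E[R]) / SD[R] = (6 + 0.5 - 8.0000) / 1.7974 = -0.8345.
Step 5: Two-sided p-value via normal approximation = 2*(1 - Phi(|z|)) = 0.403986.
Step 6: alpha = 0.1. fail to reject H0.

R = 6, z = -0.8345, p = 0.403986, fail to reject H0.


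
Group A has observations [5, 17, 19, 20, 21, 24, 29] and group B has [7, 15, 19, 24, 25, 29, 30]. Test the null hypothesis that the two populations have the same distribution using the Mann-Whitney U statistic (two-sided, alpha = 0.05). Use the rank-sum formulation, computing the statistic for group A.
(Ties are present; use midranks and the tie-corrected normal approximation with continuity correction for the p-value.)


Step 1: Combine and sort all 14 observations; assign midranks.
sorted (value, group): (5,X), (7,Y), (15,Y), (17,X), (19,X), (19,Y), (20,X), (21,X), (24,X), (24,Y), (25,Y), (29,X), (29,Y), (30,Y)
ranks: 5->1, 7->2, 15->3, 17->4, 19->5.5, 19->5.5, 20->7, 21->8, 24->9.5, 24->9.5, 25->11, 29->12.5, 29->12.5, 30->14
Step 2: Rank sum for X: R1 = 1 + 4 + 5.5 + 7 + 8 + 9.5 + 12.5 = 47.5.
Step 3: U_X = R1 - n1(n1+1)/2 = 47.5 - 7*8/2 = 47.5 - 28 = 19.5.
       U_Y = n1*n2 - U_X = 49 - 19.5 = 29.5.
Step 4: Ties are present, so use the tie-corrected normal approximation (with continuity correction) for the p-value.
Step 5: p-value = 0.564011; compare to alpha = 0.05. fail to reject H0.

U_X = 19.5, p = 0.564011, fail to reject H0 at alpha = 0.05.


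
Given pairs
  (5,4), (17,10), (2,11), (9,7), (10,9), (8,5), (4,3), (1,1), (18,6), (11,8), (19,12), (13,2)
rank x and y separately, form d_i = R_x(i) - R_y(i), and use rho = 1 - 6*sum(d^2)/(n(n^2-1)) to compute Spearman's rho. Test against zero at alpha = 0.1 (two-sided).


Step 1: Rank x and y separately (midranks; no ties here).
rank(x): 5->4, 17->10, 2->2, 9->6, 10->7, 8->5, 4->3, 1->1, 18->11, 11->8, 19->12, 13->9
rank(y): 4->4, 10->10, 11->11, 7->7, 9->9, 5->5, 3->3, 1->1, 6->6, 8->8, 12->12, 2->2
Step 2: d_i = R_x(i) - R_y(i); compute d_i^2.
  (4-4)^2=0, (10-10)^2=0, (2-11)^2=81, (6-7)^2=1, (7-9)^2=4, (5-5)^2=0, (3-3)^2=0, (1-1)^2=0, (11-6)^2=25, (8-8)^2=0, (12-12)^2=0, (9-2)^2=49
sum(d^2) = 160.
Step 3: rho = 1 - 6*160 / (12*(12^2 - 1)) = 1 - 960/1716 = 0.440559.
Step 4: Under H0, t = rho * sqrt((n-2)/(1-rho^2)) = 1.5519 ~ t(10).
Step 5: Two-sided p-value from the t-distribution with 10 df = 0.151735.
Step 6: alpha = 0.1. fail to reject H0.

rho = 0.4406, p = 0.151735, fail to reject H0 at alpha = 0.1.
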